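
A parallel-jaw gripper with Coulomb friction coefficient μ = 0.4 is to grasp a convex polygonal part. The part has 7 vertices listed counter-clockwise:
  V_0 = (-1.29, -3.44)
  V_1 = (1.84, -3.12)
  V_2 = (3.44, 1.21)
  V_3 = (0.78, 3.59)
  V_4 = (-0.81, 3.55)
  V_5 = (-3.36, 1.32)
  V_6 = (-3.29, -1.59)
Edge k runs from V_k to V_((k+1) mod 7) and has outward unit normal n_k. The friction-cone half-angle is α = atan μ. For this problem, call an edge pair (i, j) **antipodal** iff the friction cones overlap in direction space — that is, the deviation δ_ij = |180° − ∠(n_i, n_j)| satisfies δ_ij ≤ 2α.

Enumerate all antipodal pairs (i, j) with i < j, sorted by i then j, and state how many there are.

α = atan 0.4 = 21.80°;  2α = 43.60°
n_0 = (+0.1017, -0.9948)
n_1 = (+0.9380, -0.3466)
n_2 = (+0.6668, +0.7452)
n_3 = (-0.0251, +0.9997)
n_4 = (-0.6583, +0.7528)
n_5 = (-0.9997, -0.0240)
n_6 = (-0.6790, -0.7341)
  (0,1): δ = 116.12°  ·
  (0,2): δ = 47.66°  ·
  (0,3): δ = 4.40°  ✓
  (0,4): δ = 35.33°  ✓
  (0,5): δ = 85.54°  ·
  (0,6): δ = 131.39°  ·
  (1,2): δ = 111.54°  ·
  (1,3): δ = 68.28°  ·
  (1,4): δ = 28.55°  ✓
  (1,5): δ = 21.66°  ✓
  (1,6): δ = 67.51°  ·
  (2,3): δ = 136.74°  ·
  (2,4): δ = 97.01°  ·
  (2,5): δ = 46.80°  ·
  (2,6): δ = 0.95°  ✓
  (3,4): δ = 140.27°  ·
  (3,5): δ = 90.06°  ·
  (3,6): δ = 44.21°  ·
  (4,5): δ = 129.79°  ·
  (4,6): δ = 83.94°  ·
  (5,6): δ = 134.15°  ·
antipodal pairs: 5

count = 5; pairs: (0,3), (0,4), (1,4), (1,5), (2,6)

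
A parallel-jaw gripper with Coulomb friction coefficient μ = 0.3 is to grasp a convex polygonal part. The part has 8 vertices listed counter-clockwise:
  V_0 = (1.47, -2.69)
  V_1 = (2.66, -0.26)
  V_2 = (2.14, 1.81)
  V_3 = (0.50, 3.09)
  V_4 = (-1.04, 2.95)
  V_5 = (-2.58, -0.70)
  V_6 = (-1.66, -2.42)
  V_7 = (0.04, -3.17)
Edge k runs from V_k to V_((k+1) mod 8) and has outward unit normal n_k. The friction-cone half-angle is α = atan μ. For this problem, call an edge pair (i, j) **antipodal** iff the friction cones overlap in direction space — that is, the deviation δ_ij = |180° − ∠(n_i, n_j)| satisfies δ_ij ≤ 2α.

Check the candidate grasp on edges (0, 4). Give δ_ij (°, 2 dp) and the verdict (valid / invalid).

δ = 3.22°, valid

α = atan 0.3 = 16.70°;  2α = 33.40°
edge 0: e_0 = (+1.19, +2.43);  n_0 = (+0.8981, -0.4398)
edge 4: e_4 = (-1.54, -3.65);  n_4 = (-0.9214, +0.3887)
∠(n_0, n_4) = 176.78°
δ = |180° − 176.78°| = 3.22°
3.22° ≤ 2α = 33.40°  →  valid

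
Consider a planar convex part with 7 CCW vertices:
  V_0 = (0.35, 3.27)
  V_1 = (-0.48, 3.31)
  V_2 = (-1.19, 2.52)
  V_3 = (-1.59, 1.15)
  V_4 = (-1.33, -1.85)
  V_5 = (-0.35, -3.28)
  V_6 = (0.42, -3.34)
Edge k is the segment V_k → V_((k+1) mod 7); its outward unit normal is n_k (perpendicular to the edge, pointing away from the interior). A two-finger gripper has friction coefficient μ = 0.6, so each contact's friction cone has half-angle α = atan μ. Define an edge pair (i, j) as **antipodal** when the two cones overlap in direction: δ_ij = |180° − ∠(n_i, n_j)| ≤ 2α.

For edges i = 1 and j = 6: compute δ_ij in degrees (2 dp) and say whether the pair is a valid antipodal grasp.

α = atan 0.6 = 30.96°;  2α = 61.93°
edge 1: e_1 = (-0.71, -0.79);  n_1 = (-0.7438, +0.6684)
edge 6: e_6 = (-0.07, +6.61);  n_6 = (+0.9999, +0.0106)
∠(n_1, n_6) = 137.45°
δ = |180° − 137.45°| = 42.55°
42.55° ≤ 2α = 61.93°  →  valid

δ = 42.55°, valid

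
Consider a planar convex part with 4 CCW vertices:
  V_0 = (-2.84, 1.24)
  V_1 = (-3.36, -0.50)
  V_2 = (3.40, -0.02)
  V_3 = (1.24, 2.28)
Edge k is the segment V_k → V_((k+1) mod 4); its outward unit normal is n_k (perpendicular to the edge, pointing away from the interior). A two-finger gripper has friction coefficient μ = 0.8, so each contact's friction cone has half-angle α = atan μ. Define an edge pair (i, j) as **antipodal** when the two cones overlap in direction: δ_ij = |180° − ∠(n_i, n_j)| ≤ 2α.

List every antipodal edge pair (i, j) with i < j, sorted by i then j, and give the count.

α = atan 0.8 = 38.66°;  2α = 77.32°
n_0 = (-0.9581, +0.2863)
n_1 = (+0.0708, -0.9975)
n_2 = (+0.7289, +0.6846)
n_3 = (-0.2470, +0.9690)
  (0,1): δ = 69.30°  ✓
  (0,2): δ = 59.84°  ✓
  (0,3): δ = 120.94°  ·
  (1,2): δ = 50.86°  ✓
  (1,3): δ = 10.24°  ✓
  (2,3): δ = 118.90°  ·
antipodal pairs: 4

count = 4; pairs: (0,1), (0,2), (1,2), (1,3)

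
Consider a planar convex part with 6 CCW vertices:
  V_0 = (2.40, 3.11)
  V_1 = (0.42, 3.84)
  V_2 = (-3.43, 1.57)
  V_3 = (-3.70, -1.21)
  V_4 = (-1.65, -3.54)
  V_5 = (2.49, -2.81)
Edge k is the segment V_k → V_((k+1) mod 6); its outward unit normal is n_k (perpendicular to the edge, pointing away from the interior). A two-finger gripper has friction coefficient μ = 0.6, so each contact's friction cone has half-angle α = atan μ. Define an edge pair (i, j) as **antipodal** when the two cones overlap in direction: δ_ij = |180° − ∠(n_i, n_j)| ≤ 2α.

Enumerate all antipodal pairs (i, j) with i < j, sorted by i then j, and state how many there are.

count = 6; pairs: (0,3), (0,4), (1,4), (1,5), (2,5), (3,5)

α = atan 0.6 = 30.96°;  2α = 61.93°
n_0 = (+0.3459, +0.9383)
n_1 = (-0.5079, +0.8614)
n_2 = (-0.9953, +0.0967)
n_3 = (-0.7508, -0.6606)
n_4 = (+0.1736, -0.9848)
n_5 = (+0.9999, +0.0152)
  (0,1): δ = 129.24°  ·
  (0,2): δ = 75.31°  ·
  (0,3): δ = 28.42°  ✓
  (0,4): δ = 30.24°  ✓
  (0,5): δ = 111.11°  ·
  (1,2): δ = 126.07°  ·
  (1,3): δ = 79.18°  ·
  (1,4): δ = 20.52°  ✓
  (1,5): δ = 60.35°  ✓
  (2,3): δ = 133.11°  ·
  (2,4): δ = 74.45°  ·
  (2,5): δ = 6.42°  ✓
  (3,4): δ = 121.34°  ·
  (3,5): δ = 40.47°  ✓
  (4,5): δ = 99.13°  ·
antipodal pairs: 6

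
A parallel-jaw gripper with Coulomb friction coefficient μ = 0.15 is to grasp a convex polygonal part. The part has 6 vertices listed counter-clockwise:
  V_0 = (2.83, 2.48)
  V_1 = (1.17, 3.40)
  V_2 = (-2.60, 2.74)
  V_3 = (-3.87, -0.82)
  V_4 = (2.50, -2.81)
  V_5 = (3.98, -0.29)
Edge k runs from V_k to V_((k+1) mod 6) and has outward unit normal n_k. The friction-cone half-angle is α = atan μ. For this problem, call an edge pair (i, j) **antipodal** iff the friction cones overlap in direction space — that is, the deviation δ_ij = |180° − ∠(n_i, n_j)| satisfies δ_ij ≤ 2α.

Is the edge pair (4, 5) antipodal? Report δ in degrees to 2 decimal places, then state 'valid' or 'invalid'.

δ = 127.03°, invalid

α = atan 0.15 = 8.53°;  2α = 17.06°
edge 4: e_4 = (+1.48, +2.52);  n_4 = (+0.8623, -0.5064)
edge 5: e_5 = (-1.15, +2.77);  n_5 = (+0.9236, +0.3834)
∠(n_4, n_5) = 52.97°
δ = |180° − 52.97°| = 127.03°
127.03° > 2α = 17.06°  →  invalid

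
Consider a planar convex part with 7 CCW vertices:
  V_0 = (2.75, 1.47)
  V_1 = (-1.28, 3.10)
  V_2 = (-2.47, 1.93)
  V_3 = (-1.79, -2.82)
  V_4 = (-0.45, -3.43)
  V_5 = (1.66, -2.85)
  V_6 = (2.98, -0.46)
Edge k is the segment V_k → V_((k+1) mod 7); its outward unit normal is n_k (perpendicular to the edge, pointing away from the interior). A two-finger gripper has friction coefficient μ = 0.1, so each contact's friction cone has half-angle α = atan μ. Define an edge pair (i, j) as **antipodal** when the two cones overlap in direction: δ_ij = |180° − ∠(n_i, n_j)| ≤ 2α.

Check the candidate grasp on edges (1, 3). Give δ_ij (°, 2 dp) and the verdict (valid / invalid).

δ = 68.99°, invalid

α = atan 0.1 = 5.71°;  2α = 11.42°
edge 1: e_1 = (-1.19, -1.17);  n_1 = (-0.7011, +0.7131)
edge 3: e_3 = (+1.34, -0.61);  n_3 = (-0.4143, -0.9101)
∠(n_1, n_3) = 111.01°
δ = |180° − 111.01°| = 68.99°
68.99° > 2α = 11.42°  →  invalid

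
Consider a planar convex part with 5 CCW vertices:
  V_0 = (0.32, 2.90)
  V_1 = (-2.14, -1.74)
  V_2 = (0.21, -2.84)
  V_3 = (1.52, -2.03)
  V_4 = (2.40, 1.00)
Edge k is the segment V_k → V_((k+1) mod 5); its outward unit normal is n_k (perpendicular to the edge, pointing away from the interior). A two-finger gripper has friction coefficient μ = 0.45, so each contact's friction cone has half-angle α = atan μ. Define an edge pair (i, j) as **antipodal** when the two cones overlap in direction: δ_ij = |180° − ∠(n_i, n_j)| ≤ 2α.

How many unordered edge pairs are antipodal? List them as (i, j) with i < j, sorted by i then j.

α = atan 0.45 = 24.23°;  2α = 48.46°
n_0 = (-0.8835, +0.4684)
n_1 = (-0.4239, -0.9057)
n_2 = (+0.5259, -0.8505)
n_3 = (+0.9603, -0.2789)
n_4 = (+0.6744, +0.7383)
  (0,1): δ = 87.15°  ·
  (0,2): δ = 30.34°  ✓
  (0,3): δ = 11.74°  ✓
  (0,4): δ = 75.52°  ·
  (1,2): δ = 123.19°  ·
  (1,3): δ = 81.11°  ·
  (1,4): δ = 17.33°  ✓
  (2,3): δ = 137.92°  ·
  (2,4): δ = 74.14°  ·
  (3,4): δ = 116.22°  ·
antipodal pairs: 3

count = 3; pairs: (0,2), (0,3), (1,4)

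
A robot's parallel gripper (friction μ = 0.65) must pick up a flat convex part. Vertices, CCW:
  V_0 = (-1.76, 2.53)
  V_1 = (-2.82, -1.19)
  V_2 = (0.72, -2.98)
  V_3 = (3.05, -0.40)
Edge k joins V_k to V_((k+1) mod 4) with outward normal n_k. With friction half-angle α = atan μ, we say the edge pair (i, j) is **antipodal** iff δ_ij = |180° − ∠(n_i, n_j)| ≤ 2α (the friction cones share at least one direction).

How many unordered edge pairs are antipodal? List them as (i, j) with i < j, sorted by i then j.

α = atan 0.65 = 33.02°;  2α = 66.05°
n_0 = (-0.9617, +0.2740)
n_1 = (-0.4512, -0.8924)
n_2 = (+0.7421, -0.6702)
n_3 = (+0.5202, +0.8540)
  (0,1): δ = 100.92°  ·
  (0,2): δ = 26.18°  ✓
  (0,3): δ = 74.56°  ·
  (1,2): δ = 105.26°  ·
  (1,3): δ = 4.52°  ✓
  (2,3): δ = 79.26°  ·
antipodal pairs: 2

count = 2; pairs: (0,2), (1,3)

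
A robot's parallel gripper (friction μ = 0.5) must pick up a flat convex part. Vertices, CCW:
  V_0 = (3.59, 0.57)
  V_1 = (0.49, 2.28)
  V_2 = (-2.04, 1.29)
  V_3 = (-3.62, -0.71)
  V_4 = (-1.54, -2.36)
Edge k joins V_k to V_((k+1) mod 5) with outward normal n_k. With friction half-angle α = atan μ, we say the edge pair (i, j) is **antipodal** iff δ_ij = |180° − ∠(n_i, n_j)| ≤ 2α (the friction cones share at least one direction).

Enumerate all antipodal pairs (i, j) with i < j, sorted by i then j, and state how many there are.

α = atan 0.5 = 26.57°;  2α = 53.13°
n_0 = (+0.4830, +0.8756)
n_1 = (-0.3644, +0.9312)
n_2 = (-0.7847, +0.6199)
n_3 = (-0.6215, -0.7834)
n_4 = (+0.4960, -0.8683)
  (0,1): δ = 129.75°  ·
  (0,2): δ = 99.43°  ·
  (0,3): δ = 9.54°  ✓
  (0,4): δ = 58.61°  ·
  (1,2): δ = 149.68°  ·
  (1,3): δ = 59.79°  ·
  (1,4): δ = 8.36°  ✓
  (2,3): δ = 90.12°  ·
  (2,4): δ = 21.96°  ✓
  (3,4): δ = 111.84°  ·
antipodal pairs: 3

count = 3; pairs: (0,3), (1,4), (2,4)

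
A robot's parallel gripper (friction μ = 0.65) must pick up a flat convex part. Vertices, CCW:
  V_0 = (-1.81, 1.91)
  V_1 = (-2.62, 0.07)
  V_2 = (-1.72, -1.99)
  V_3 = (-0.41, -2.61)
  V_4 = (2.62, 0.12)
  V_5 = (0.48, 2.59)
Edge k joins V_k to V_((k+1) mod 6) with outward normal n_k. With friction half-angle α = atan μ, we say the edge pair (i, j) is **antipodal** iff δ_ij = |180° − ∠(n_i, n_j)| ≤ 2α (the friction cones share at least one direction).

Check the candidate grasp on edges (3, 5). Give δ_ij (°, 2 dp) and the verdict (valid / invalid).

δ = 25.48°, valid

α = atan 0.65 = 33.02°;  2α = 66.05°
edge 3: e_3 = (+3.03, +2.73);  n_3 = (+0.6694, -0.7429)
edge 5: e_5 = (-2.29, -0.68);  n_5 = (-0.2847, +0.9586)
∠(n_3, n_5) = 154.52°
δ = |180° − 154.52°| = 25.48°
25.48° ≤ 2α = 66.05°  →  valid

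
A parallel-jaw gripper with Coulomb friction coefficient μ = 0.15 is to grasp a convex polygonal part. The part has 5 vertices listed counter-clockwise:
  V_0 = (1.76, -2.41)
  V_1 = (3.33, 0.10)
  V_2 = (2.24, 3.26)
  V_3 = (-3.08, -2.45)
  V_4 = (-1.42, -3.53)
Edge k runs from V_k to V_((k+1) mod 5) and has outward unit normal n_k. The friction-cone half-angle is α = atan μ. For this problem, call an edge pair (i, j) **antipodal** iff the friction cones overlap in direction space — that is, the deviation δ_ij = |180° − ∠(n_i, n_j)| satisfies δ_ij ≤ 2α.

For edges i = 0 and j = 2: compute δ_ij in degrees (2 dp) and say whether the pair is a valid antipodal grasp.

δ = 10.95°, valid

α = atan 0.15 = 8.53°;  2α = 17.06°
edge 0: e_0 = (+1.57, +2.51);  n_0 = (+0.8478, -0.5303)
edge 2: e_2 = (-5.32, -5.71);  n_2 = (-0.7317, +0.6817)
∠(n_0, n_2) = 169.05°
δ = |180° − 169.05°| = 10.95°
10.95° ≤ 2α = 17.06°  →  valid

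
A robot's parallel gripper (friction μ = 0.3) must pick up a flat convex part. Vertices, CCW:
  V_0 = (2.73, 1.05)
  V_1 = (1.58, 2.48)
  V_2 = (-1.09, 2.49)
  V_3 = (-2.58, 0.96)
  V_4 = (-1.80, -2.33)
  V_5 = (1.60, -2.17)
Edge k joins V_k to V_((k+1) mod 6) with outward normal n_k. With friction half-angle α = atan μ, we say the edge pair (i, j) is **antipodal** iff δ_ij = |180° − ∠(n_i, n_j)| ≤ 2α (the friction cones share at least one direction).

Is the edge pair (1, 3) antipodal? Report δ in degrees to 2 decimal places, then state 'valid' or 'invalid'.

δ = 76.45°, invalid

α = atan 0.3 = 16.70°;  2α = 33.40°
edge 1: e_1 = (-2.67, +0.01);  n_1 = (+0.0037, +1.0000)
edge 3: e_3 = (+0.78, -3.29);  n_3 = (-0.9730, -0.2307)
∠(n_1, n_3) = 103.55°
δ = |180° − 103.55°| = 76.45°
76.45° > 2α = 33.40°  →  invalid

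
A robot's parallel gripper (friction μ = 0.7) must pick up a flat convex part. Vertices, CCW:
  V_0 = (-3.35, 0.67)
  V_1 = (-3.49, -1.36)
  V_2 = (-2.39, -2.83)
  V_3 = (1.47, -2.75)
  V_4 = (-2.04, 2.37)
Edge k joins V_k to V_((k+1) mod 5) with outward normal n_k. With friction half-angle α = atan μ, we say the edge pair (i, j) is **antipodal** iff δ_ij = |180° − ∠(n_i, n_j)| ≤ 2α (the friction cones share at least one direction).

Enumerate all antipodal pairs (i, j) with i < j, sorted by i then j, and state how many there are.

α = atan 0.7 = 34.99°;  2α = 69.98°
n_0 = (-0.9976, +0.0688)
n_1 = (-0.8007, -0.5991)
n_2 = (+0.0207, -0.9998)
n_3 = (+0.8248, +0.5654)
n_4 = (-0.7921, +0.6104)
  (0,1): δ = 139.25°  ·
  (0,2): δ = 84.87°  ·
  (0,3): δ = 38.38°  ✓
  (0,4): δ = 146.33°  ·
  (1,2): δ = 125.62°  ·
  (1,3): δ = 2.38°  ✓
  (1,4): δ = 105.58°  ·
  (2,3): δ = 56.75°  ✓
  (2,4): δ = 51.20°  ✓
  (3,4): δ = 72.05°  ·
antipodal pairs: 4

count = 4; pairs: (0,3), (1,3), (2,3), (2,4)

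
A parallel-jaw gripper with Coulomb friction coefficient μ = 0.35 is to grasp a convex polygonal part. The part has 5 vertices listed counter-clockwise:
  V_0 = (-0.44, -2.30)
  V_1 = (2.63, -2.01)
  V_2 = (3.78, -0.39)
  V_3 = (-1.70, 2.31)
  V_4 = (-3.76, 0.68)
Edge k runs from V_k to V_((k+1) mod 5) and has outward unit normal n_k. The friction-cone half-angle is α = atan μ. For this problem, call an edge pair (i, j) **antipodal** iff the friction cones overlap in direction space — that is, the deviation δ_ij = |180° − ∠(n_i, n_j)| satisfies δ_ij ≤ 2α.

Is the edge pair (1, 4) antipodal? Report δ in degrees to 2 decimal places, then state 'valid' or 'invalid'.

α = atan 0.35 = 19.29°;  2α = 38.58°
edge 1: e_1 = (+1.15, +1.62);  n_1 = (+0.8154, -0.5789)
edge 4: e_4 = (+3.32, -2.98);  n_4 = (-0.6680, -0.7442)
∠(n_1, n_4) = 96.54°
δ = |180° − 96.54°| = 83.46°
83.46° > 2α = 38.58°  →  invalid

δ = 83.46°, invalid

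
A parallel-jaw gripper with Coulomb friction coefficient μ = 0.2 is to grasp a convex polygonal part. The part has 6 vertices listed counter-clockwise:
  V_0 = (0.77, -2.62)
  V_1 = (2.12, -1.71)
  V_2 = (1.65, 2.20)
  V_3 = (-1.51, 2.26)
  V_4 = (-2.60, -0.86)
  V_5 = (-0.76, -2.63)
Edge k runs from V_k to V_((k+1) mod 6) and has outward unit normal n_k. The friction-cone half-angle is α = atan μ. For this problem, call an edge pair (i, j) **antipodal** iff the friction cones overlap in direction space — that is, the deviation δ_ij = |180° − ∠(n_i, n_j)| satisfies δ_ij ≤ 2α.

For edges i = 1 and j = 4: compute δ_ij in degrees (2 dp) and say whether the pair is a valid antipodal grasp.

δ = 39.26°, invalid

α = atan 0.2 = 11.31°;  2α = 22.62°
edge 1: e_1 = (-0.47, +3.91);  n_1 = (+0.9929, +0.1193)
edge 4: e_4 = (+1.84, -1.77);  n_4 = (-0.6933, -0.7207)
∠(n_1, n_4) = 140.74°
δ = |180° − 140.74°| = 39.26°
39.26° > 2α = 22.62°  →  invalid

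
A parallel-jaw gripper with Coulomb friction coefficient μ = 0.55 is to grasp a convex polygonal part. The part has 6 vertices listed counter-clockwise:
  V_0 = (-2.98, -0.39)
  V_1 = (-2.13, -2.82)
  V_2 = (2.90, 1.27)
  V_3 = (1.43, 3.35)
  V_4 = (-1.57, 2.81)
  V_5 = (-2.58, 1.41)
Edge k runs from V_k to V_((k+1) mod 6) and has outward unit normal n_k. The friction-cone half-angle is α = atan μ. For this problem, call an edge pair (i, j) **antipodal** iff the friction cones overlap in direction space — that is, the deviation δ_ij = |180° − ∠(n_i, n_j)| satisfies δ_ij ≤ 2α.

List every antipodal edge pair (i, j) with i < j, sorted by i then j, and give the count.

count = 5; pairs: (0,2), (1,3), (1,4), (1,5), (2,5)

α = atan 0.55 = 28.81°;  2α = 57.62°
n_0 = (-0.9439, -0.3302)
n_1 = (+0.6309, -0.7759)
n_2 = (+0.8166, +0.5771)
n_3 = (-0.1772, +0.9842)
n_4 = (-0.8110, +0.5851)
n_5 = (-0.9762, +0.2169)
  (0,1): δ = 70.16°  ·
  (0,2): δ = 15.97°  ✓
  (0,3): δ = 80.92°  ·
  (0,4): δ = 124.91°  ·
  (0,5): δ = 148.19°  ·
  (1,2): δ = 93.87°  ·
  (1,3): δ = 28.91°  ✓
  (1,4): δ = 15.08°  ✓
  (1,5): δ = 38.36°  ✓
  (2,3): δ = 115.05°  ·
  (2,4): δ = 71.06°  ·
  (2,5): δ = 47.78°  ✓
  (3,4): δ = 136.01°  ·
  (3,5): δ = 112.73°  ·
  (4,5): δ = 156.72°  ·
antipodal pairs: 5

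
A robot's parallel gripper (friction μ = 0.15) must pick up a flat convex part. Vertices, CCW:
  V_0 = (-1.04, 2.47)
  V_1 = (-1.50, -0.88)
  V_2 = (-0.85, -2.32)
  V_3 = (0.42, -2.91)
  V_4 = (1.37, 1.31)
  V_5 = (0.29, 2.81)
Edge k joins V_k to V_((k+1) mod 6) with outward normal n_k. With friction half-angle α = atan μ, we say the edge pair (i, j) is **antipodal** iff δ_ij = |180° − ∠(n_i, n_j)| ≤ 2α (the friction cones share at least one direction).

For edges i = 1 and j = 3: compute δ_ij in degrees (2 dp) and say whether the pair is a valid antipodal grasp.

δ = 36.98°, invalid

α = atan 0.15 = 8.53°;  2α = 17.06°
edge 1: e_1 = (+0.65, -1.44);  n_1 = (-0.9114, -0.4114)
edge 3: e_3 = (+0.95, +4.22);  n_3 = (+0.9756, -0.2196)
∠(n_1, n_3) = 143.02°
δ = |180° − 143.02°| = 36.98°
36.98° > 2α = 17.06°  →  invalid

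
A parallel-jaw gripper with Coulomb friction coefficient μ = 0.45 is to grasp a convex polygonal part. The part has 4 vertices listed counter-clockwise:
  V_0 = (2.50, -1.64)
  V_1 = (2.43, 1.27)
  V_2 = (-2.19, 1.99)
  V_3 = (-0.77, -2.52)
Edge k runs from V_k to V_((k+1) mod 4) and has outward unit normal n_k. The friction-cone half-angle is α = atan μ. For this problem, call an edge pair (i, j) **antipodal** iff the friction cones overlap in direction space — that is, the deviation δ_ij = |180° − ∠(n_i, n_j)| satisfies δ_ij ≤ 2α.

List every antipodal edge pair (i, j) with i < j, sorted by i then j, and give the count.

count = 2; pairs: (0,2), (1,3)

α = atan 0.45 = 24.23°;  2α = 48.46°
n_0 = (+0.9997, +0.0240)
n_1 = (+0.1540, +0.9881)
n_2 = (-0.9538, -0.3003)
n_3 = (+0.2599, -0.9656)
  (0,1): δ = 100.24°  ·
  (0,2): δ = 16.10°  ✓
  (0,3): δ = 103.68°  ·
  (1,2): δ = 63.67°  ·
  (1,3): δ = 23.92°  ✓
  (2,3): δ = 92.41°  ·
antipodal pairs: 2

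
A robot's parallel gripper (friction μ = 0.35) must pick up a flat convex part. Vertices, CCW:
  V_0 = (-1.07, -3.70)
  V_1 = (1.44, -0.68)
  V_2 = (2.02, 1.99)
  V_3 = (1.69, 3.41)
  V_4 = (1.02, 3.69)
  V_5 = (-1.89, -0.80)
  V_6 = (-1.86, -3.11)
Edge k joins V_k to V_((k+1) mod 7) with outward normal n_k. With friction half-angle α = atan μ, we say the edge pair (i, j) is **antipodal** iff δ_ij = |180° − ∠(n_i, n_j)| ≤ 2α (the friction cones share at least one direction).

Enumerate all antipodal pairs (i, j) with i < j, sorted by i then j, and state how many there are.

α = atan 0.35 = 19.29°;  2α = 38.58°
n_0 = (+0.7691, -0.6392)
n_1 = (+0.9772, -0.2123)
n_2 = (+0.9740, +0.2264)
n_3 = (+0.3856, +0.9227)
n_4 = (-0.8392, +0.5439)
n_5 = (-0.9999, -0.0130)
n_6 = (-0.5984, -0.8012)
  (0,1): δ = 152.53°  ·
  (0,2): δ = 127.19°  ·
  (0,3): δ = 72.95°  ·
  (0,4): δ = 6.78°  ✓
  (0,5): δ = 40.47°  ·
  (0,6): δ = 92.98°  ·
  (1,2): δ = 154.66°  ·
  (1,3): δ = 100.42°  ·
  (1,4): δ = 20.69°  ✓
  (1,5): δ = 13.00°  ✓
  (1,6): δ = 65.50°  ·
  (2,3): δ = 125.76°  ·
  (2,4): δ = 46.03°  ·
  (2,5): δ = 12.34°  ✓
  (2,6): δ = 40.16°  ·
  (3,4): δ = 100.27°  ·
  (3,5): δ = 66.58°  ·
  (3,6): δ = 14.07°  ✓
  (4,5): δ = 146.31°  ·
  (4,6): δ = 93.81°  ·
  (5,6): δ = 127.50°  ·
antipodal pairs: 5

count = 5; pairs: (0,4), (1,4), (1,5), (2,5), (3,6)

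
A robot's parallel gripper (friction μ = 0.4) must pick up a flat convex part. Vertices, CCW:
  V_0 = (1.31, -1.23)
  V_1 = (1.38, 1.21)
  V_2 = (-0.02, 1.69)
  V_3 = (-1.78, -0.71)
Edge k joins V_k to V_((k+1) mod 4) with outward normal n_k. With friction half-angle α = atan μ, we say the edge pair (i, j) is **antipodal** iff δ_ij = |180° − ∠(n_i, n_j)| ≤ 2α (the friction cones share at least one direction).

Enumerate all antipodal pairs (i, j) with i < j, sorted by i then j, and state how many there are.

α = atan 0.4 = 21.80°;  2α = 43.60°
n_0 = (+0.9996, -0.0287)
n_1 = (+0.3243, +0.9459)
n_2 = (-0.8064, +0.5914)
n_3 = (-0.1660, -0.9861)
  (0,1): δ = 107.28°  ·
  (0,2): δ = 34.61°  ✓
  (0,3): δ = 82.09°  ·
  (1,2): δ = 107.33°  ·
  (1,3): δ = 9.37°  ✓
  (2,3): δ = 63.30°  ·
antipodal pairs: 2

count = 2; pairs: (0,2), (1,3)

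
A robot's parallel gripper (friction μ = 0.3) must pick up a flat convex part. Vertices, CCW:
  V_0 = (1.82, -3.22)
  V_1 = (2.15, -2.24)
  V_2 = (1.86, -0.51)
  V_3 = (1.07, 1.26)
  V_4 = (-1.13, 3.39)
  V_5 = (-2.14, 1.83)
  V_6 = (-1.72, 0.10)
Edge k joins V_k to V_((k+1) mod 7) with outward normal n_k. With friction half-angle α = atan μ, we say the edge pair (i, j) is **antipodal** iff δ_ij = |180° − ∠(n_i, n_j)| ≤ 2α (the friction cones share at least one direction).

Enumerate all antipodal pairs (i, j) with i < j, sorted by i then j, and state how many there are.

count = 7; pairs: (0,4), (0,5), (1,5), (2,5), (2,6), (3,5), (3,6)

α = atan 0.3 = 16.70°;  2α = 33.40°
n_0 = (+0.9477, -0.3191)
n_1 = (+0.9862, +0.1653)
n_2 = (+0.9132, +0.4076)
n_3 = (+0.6956, +0.7184)
n_4 = (-0.8394, +0.5435)
n_5 = (-0.9718, -0.2359)
n_6 = (-0.6841, -0.7294)
  (0,1): δ = 151.87°  ·
  (0,2): δ = 137.34°  ·
  (0,3): δ = 115.46°  ·
  (0,4): δ = 14.31°  ✓
  (0,5): δ = 32.26°  ✓
  (0,6): δ = 65.45°  ·
  (1,2): δ = 165.46°  ·
  (1,3): δ = 143.59°  ·
  (1,4): δ = 42.44°  ·
  (1,5): δ = 4.13°  ✓
  (1,6): δ = 37.32°  ·
  (2,3): δ = 158.13°  ·
  (2,4): δ = 56.97°  ·
  (2,5): δ = 10.41°  ✓
  (2,6): δ = 22.78°  ✓
  (3,4): δ = 78.85°  ·
  (3,5): δ = 32.28°  ✓
  (3,6): δ = 0.91°  ✓
  (4,5): δ = 133.43°  ·
  (4,6): δ = 100.24°  ·
  (5,6): δ = 146.81°  ·
antipodal pairs: 7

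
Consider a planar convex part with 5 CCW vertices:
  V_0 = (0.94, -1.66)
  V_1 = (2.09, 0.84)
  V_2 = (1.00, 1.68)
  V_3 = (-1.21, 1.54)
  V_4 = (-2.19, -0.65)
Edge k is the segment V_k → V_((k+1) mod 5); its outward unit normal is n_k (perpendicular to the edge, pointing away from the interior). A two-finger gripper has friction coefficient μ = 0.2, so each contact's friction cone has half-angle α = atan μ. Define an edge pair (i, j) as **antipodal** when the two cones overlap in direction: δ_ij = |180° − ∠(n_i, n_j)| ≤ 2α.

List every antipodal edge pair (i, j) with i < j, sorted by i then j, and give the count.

α = atan 0.2 = 11.31°;  2α = 22.62°
n_0 = (+0.9085, -0.4179)
n_1 = (+0.6104, +0.7921)
n_2 = (-0.0632, +0.9980)
n_3 = (-0.9128, +0.4085)
n_4 = (-0.3071, -0.9517)
  (0,1): δ = 102.92°  ·
  (0,2): δ = 61.67°  ·
  (0,3): δ = 0.59°  ✓
  (0,4): δ = 96.82°  ·
  (1,2): δ = 138.76°  ·
  (1,3): δ = 76.49°  ·
  (1,4): δ = 19.74°  ✓
  (2,3): δ = 117.73°  ·
  (2,4): δ = 21.51°  ✓
  (3,4): δ = 83.78°  ·
antipodal pairs: 3

count = 3; pairs: (0,3), (1,4), (2,4)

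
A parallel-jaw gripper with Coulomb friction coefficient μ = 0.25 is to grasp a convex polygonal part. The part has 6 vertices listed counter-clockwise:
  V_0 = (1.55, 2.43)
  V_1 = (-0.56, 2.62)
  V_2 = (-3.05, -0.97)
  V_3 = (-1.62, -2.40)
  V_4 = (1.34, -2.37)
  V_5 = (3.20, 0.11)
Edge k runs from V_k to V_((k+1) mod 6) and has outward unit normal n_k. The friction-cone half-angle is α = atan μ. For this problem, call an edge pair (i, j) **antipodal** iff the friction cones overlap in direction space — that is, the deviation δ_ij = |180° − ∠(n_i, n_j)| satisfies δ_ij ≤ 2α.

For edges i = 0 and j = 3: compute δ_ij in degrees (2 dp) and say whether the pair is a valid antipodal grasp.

δ = 5.73°, valid

α = atan 0.25 = 14.04°;  2α = 28.07°
edge 0: e_0 = (-2.11, +0.19);  n_0 = (+0.0897, +0.9960)
edge 3: e_3 = (+2.96, +0.03);  n_3 = (+0.0101, -0.9999)
∠(n_0, n_3) = 174.27°
δ = |180° − 174.27°| = 5.73°
5.73° ≤ 2α = 28.07°  →  valid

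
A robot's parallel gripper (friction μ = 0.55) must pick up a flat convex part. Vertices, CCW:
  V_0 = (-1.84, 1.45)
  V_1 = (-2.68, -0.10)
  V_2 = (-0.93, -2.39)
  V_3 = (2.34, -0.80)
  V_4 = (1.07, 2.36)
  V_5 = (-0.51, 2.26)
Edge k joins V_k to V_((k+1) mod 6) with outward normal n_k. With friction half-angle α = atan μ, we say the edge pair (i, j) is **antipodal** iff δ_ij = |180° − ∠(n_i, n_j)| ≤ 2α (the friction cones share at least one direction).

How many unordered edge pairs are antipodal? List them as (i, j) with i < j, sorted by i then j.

count = 6; pairs: (0,2), (0,3), (1,3), (1,4), (2,4), (2,5)

α = atan 0.55 = 28.81°;  2α = 57.62°
n_0 = (-0.8792, +0.4765)
n_1 = (-0.7946, -0.6072)
n_2 = (+0.4373, -0.8993)
n_3 = (+0.9279, +0.3729)
n_4 = (-0.0632, +0.9980)
n_5 = (-0.5202, +0.8541)
  (0,1): δ = 114.16°  ·
  (0,2): δ = 35.61°  ✓
  (0,3): δ = 50.35°  ✓
  (0,4): δ = 122.08°  ·
  (0,5): δ = 149.80°  ·
  (1,2): δ = 101.46°  ·
  (1,3): δ = 15.49°  ✓
  (1,4): δ = 56.23°  ✓
  (1,5): δ = 83.96°  ·
  (2,3): δ = 94.04°  ·
  (2,4): δ = 22.31°  ✓
  (2,5): δ = 5.41°  ✓
  (3,4): δ = 108.27°  ·
  (3,5): δ = 80.55°  ·
  (4,5): δ = 152.28°  ·
antipodal pairs: 6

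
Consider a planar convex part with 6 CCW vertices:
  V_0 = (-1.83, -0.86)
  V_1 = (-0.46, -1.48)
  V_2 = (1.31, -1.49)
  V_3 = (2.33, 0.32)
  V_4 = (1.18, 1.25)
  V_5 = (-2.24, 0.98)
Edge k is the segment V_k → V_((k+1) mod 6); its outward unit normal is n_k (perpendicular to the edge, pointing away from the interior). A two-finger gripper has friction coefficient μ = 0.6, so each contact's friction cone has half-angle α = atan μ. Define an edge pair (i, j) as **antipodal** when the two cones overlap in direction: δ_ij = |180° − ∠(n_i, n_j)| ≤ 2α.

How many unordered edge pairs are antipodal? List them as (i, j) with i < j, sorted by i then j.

count = 7; pairs: (0,3), (0,4), (1,3), (1,4), (2,4), (2,5), (3,5)

α = atan 0.6 = 30.96°;  2α = 61.93°
n_0 = (-0.4123, -0.9110)
n_1 = (-0.0056, -1.0000)
n_2 = (+0.8712, -0.4909)
n_3 = (+0.6288, +0.7776)
n_4 = (-0.0787, +0.9969)
n_5 = (-0.9761, -0.2175)
  (0,1): δ = 155.97°  ·
  (0,2): δ = 95.05°  ·
  (0,3): δ = 14.61°  ✓
  (0,4): δ = 28.86°  ✓
  (0,5): δ = 126.91°  ·
  (1,2): δ = 119.08°  ·
  (1,3): δ = 38.64°  ✓
  (1,4): δ = 4.84°  ✓
  (1,5): δ = 102.89°  ·
  (2,3): δ = 99.56°  ·
  (2,4): δ = 56.08°  ✓
  (2,5): δ = 41.96°  ✓
  (3,4): δ = 136.52°  ·
  (3,5): δ = 38.48°  ✓
  (4,5): δ = 81.95°  ·
antipodal pairs: 7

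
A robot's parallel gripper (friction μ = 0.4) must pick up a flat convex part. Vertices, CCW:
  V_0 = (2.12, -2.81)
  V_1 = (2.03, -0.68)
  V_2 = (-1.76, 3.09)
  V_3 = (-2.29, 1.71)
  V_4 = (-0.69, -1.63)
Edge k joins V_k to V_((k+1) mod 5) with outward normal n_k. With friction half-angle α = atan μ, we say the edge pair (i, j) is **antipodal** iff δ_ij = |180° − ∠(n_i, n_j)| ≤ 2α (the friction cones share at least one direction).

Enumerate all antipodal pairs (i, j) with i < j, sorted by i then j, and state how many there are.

count = 4; pairs: (0,2), (0,3), (1,3), (1,4)

α = atan 0.4 = 21.80°;  2α = 43.60°
n_0 = (+0.9991, +0.0422)
n_1 = (+0.7052, +0.7090)
n_2 = (-0.9335, +0.3585)
n_3 = (-0.9019, -0.4320)
n_4 = (-0.3872, -0.9220)
  (0,1): δ = 137.27°  ·
  (0,2): δ = 23.43°  ✓
  (0,3): δ = 23.18°  ✓
  (0,4): δ = 64.80°  ·
  (1,2): δ = 66.16°  ·
  (1,3): δ = 19.56°  ✓
  (1,4): δ = 22.07°  ✓
  (2,3): δ = 133.39°  ·
  (2,4): δ = 91.77°  ·
  (3,4): δ = 138.38°  ·
antipodal pairs: 4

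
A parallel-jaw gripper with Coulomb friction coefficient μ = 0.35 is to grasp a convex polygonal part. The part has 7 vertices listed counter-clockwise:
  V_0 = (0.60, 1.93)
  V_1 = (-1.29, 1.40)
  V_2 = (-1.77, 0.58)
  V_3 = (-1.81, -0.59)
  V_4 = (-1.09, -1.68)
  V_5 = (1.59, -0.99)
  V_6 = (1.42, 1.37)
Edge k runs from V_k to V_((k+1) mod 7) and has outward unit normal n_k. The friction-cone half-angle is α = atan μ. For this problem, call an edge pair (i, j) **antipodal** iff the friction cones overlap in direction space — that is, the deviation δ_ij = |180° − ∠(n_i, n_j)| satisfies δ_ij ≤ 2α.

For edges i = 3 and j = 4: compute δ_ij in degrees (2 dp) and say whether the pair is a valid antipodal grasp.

δ = 109.01°, invalid

α = atan 0.35 = 19.29°;  2α = 38.58°
edge 3: e_3 = (+0.72, -1.09);  n_3 = (-0.8344, -0.5512)
edge 4: e_4 = (+2.68, +0.69);  n_4 = (+0.2493, -0.9684)
∠(n_3, n_4) = 70.99°
δ = |180° − 70.99°| = 109.01°
109.01° > 2α = 38.58°  →  invalid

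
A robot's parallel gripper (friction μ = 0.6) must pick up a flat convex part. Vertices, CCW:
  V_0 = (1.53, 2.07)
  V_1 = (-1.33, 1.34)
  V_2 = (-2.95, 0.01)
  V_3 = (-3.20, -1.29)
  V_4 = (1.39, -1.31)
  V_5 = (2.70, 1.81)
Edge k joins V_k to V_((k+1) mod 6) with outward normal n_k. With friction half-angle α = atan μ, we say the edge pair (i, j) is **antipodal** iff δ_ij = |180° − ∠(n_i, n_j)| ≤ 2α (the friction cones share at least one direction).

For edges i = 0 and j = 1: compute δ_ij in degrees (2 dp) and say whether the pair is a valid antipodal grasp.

δ = 154.93°, invalid

α = atan 0.6 = 30.96°;  2α = 61.93°
edge 0: e_0 = (-2.86, -0.73);  n_0 = (-0.2473, +0.9689)
edge 1: e_1 = (-1.62, -1.33);  n_1 = (-0.6345, +0.7729)
∠(n_0, n_1) = 25.07°
δ = |180° − 25.07°| = 154.93°
154.93° > 2α = 61.93°  →  invalid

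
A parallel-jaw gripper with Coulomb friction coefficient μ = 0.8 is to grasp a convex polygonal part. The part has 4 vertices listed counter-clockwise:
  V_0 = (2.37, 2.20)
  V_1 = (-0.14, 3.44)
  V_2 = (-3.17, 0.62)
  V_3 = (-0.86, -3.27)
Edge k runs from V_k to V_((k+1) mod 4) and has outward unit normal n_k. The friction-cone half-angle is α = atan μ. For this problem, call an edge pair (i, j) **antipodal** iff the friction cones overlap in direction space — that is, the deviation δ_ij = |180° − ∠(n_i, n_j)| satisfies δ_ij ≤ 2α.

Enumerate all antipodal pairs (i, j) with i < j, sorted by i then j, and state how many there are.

count = 3; pairs: (0,2), (1,3), (2,3)

α = atan 0.8 = 38.66°;  2α = 77.32°
n_0 = (+0.4429, +0.8966)
n_1 = (-0.6813, +0.7320)
n_2 = (-0.8598, -0.5106)
n_3 = (+0.8611, -0.5085)
  (0,1): δ = 110.77°  ·
  (0,2): δ = 33.01°  ✓
  (0,3): δ = 85.73°  ·
  (1,2): δ = 102.24°  ·
  (1,3): δ = 16.49°  ✓
  (2,3): δ = 61.26°  ✓
antipodal pairs: 3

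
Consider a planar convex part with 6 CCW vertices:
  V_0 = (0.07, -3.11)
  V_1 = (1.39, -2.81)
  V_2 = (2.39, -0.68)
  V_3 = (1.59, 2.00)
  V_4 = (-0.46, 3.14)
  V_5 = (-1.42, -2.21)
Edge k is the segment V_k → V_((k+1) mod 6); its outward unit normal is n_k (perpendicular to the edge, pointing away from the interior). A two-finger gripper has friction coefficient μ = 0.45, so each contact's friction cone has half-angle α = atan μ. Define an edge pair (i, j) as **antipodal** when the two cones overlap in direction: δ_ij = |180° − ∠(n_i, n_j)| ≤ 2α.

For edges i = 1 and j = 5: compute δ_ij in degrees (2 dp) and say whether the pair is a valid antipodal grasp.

δ = 84.02°, invalid

α = atan 0.45 = 24.23°;  2α = 48.46°
edge 1: e_1 = (+1.00, +2.13);  n_1 = (+0.9052, -0.4250)
edge 5: e_5 = (+1.49, -0.90);  n_5 = (-0.5170, -0.8560)
∠(n_1, n_5) = 95.98°
δ = |180° − 95.98°| = 84.02°
84.02° > 2α = 48.46°  →  invalid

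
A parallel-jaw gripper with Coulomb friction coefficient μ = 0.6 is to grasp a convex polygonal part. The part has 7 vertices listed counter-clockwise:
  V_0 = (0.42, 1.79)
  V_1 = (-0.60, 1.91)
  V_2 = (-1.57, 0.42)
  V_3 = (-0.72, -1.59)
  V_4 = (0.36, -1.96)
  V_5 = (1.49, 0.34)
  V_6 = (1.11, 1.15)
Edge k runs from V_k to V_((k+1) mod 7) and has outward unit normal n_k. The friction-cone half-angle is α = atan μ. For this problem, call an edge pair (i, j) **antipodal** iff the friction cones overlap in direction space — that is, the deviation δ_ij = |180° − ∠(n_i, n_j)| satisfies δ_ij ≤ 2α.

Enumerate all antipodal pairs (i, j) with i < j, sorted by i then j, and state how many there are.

α = atan 0.6 = 30.96°;  2α = 61.93°
n_0 = (+0.1168, +0.9932)
n_1 = (-0.8381, +0.5456)
n_2 = (-0.9210, -0.3895)
n_3 = (-0.3241, -0.9460)
n_4 = (+0.8975, -0.4410)
n_5 = (+0.9053, +0.4247)
n_6 = (+0.6800, +0.7332)
  (0,1): δ = 116.35°  ·
  (0,2): δ = 60.37°  ✓
  (0,3): δ = 12.20°  ✓
  (0,4): δ = 70.54°  ·
  (0,5): δ = 121.84°  ·
  (0,6): δ = 143.86°  ·
  (1,2): δ = 124.01°  ·
  (1,3): δ = 75.85°  ·
  (1,4): δ = 6.90°  ✓
  (1,5): δ = 58.20°  ✓
  (1,6): δ = 80.22°  ·
  (2,3): δ = 131.83°  ·
  (2,4): δ = 49.09°  ✓
  (2,5): δ = 2.21°  ✓
  (2,6): δ = 24.23°  ✓
  (3,4): δ = 97.25°  ·
  (3,5): δ = 45.96°  ✓
  (3,6): δ = 23.94°  ✓
  (4,5): δ = 128.70°  ·
  (4,6): δ = 106.68°  ·
  (5,6): δ = 157.98°  ·
antipodal pairs: 9

count = 9; pairs: (0,2), (0,3), (1,4), (1,5), (2,4), (2,5), (2,6), (3,5), (3,6)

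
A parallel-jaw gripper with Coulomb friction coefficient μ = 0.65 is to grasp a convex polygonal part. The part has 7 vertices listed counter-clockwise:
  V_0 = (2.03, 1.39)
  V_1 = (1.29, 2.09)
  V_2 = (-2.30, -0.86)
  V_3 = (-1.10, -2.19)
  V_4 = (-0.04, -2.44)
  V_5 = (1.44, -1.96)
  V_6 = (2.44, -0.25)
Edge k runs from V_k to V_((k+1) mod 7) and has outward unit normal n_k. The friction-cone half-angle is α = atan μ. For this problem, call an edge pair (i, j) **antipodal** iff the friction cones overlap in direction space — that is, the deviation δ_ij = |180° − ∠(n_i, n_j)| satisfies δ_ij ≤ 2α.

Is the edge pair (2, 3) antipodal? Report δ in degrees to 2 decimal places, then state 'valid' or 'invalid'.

α = atan 0.65 = 33.02°;  2α = 66.05°
edge 2: e_2 = (+1.20, -1.33);  n_2 = (-0.7425, -0.6699)
edge 3: e_3 = (+1.06, -0.25);  n_3 = (-0.2296, -0.9733)
∠(n_2, n_3) = 34.67°
δ = |180° − 34.67°| = 145.33°
145.33° > 2α = 66.05°  →  invalid

δ = 145.33°, invalid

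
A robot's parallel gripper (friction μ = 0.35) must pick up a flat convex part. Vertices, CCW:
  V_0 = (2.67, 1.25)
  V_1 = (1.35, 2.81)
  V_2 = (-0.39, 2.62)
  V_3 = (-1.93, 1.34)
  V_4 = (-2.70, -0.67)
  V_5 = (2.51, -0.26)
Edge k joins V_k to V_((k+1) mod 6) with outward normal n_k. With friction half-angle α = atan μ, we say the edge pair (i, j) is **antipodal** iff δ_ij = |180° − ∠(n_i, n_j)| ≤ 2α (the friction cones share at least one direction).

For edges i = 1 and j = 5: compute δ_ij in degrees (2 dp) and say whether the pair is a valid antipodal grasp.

δ = 77.72°, invalid

α = atan 0.35 = 19.29°;  2α = 38.58°
edge 1: e_1 = (-1.74, -0.19);  n_1 = (-0.1086, +0.9941)
edge 5: e_5 = (+0.16, +1.51);  n_5 = (+0.9944, -0.1054)
∠(n_1, n_5) = 102.28°
δ = |180° − 102.28°| = 77.72°
77.72° > 2α = 38.58°  →  invalid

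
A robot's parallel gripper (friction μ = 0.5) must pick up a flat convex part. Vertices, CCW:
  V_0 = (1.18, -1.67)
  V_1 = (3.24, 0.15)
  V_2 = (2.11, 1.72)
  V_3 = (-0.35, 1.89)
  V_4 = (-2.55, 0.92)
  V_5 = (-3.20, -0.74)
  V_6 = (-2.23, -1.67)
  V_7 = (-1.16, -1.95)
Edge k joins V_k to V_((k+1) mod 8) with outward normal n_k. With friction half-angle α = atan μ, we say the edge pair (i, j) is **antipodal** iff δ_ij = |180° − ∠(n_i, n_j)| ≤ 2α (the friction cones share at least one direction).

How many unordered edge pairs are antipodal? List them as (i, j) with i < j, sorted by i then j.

count = 10; pairs: (0,2), (0,3), (0,4), (1,5), (1,6), (2,5), (2,6), (2,7), (3,6), (3,7)

α = atan 0.5 = 26.57°;  2α = 53.13°
n_0 = (+0.6621, -0.7494)
n_1 = (+0.8116, +0.5842)
n_2 = (+0.0689, +0.9976)
n_3 = (-0.4034, +0.9150)
n_4 = (-0.9312, +0.3646)
n_5 = (-0.6921, -0.7218)
n_6 = (-0.2532, -0.9674)
n_7 = (+0.1188, -0.9929)
  (0,1): δ = 95.72°  ·
  (0,2): δ = 45.41°  ✓
  (0,3): δ = 17.67°  ✓
  (0,4): δ = 27.16°  ✓
  (0,5): δ = 94.75°  ·
  (0,6): δ = 123.88°  ·
  (0,7): δ = 145.36°  ·
  (1,2): δ = 129.70°  ·
  (1,3): δ = 101.95°  ·
  (1,4): δ = 57.13°  ·
  (1,5): δ = 10.46°  ✓
  (1,6): δ = 39.59°  ✓
  (1,7): δ = 61.08°  ·
  (2,3): δ = 152.25°  ·
  (2,4): δ = 107.43°  ·
  (2,5): δ = 39.84°  ✓
  (2,6): δ = 10.71°  ✓
  (2,7): δ = 10.78°  ✓
  (3,4): δ = 135.18°  ·
  (3,5): δ = 67.59°  ·
  (3,6): δ = 38.46°  ✓
  (3,7): δ = 16.97°  ✓
  (4,5): δ = 112.41°  ·
  (4,6): δ = 83.28°  ·
  (4,7): δ = 61.79°  ·
  (5,6): δ = 150.87°  ·
  (5,7): δ = 129.38°  ·
  (6,7): δ = 158.51°  ·
antipodal pairs: 10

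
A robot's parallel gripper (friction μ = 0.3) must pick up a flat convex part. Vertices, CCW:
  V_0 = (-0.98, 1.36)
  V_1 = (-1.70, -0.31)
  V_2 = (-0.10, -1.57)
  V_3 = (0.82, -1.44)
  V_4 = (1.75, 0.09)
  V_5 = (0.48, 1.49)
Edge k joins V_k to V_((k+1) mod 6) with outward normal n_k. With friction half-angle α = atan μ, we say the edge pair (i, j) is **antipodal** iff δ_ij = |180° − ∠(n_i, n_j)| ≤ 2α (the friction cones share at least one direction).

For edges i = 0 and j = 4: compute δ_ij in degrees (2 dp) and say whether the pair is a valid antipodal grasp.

α = atan 0.3 = 16.70°;  2α = 33.40°
edge 0: e_0 = (-0.72, -1.67);  n_0 = (-0.9183, +0.3959)
edge 4: e_4 = (-1.27, +1.40);  n_4 = (+0.7407, +0.6719)
∠(n_0, n_4) = 114.46°
δ = |180° − 114.46°| = 65.54°
65.54° > 2α = 33.40°  →  invalid

δ = 65.54°, invalid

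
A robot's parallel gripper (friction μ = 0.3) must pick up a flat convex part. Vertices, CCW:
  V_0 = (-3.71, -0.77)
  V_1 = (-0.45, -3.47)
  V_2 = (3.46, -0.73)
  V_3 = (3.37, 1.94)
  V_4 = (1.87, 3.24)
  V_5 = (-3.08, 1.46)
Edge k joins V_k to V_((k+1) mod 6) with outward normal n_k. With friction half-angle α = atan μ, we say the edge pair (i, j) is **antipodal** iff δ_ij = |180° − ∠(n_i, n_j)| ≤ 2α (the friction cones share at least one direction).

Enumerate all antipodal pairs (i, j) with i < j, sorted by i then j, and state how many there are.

α = atan 0.3 = 16.70°;  2α = 33.40°
n_0 = (-0.6379, -0.7702)
n_1 = (+0.5739, -0.8189)
n_2 = (+0.9994, +0.0337)
n_3 = (+0.6549, +0.7557)
n_4 = (-0.3384, +0.9410)
n_5 = (-0.9623, +0.2719)
  (0,1): δ = 105.35°  ·
  (0,2): δ = 48.44°  ·
  (0,3): δ = 1.28°  ✓
  (0,4): δ = 59.41°  ·
  (0,5): δ = 113.86°  ·
  (1,2): δ = 123.09°  ·
  (1,3): δ = 75.94°  ·
  (1,4): δ = 15.24°  ✓
  (1,5): δ = 39.20°  ·
  (2,3): δ = 132.84°  ·
  (2,4): δ = 72.15°  ·
  (2,5): δ = 17.71°  ✓
  (3,4): δ = 119.31°  ·
  (3,5): δ = 64.86°  ·
  (4,5): δ = 125.55°  ·
antipodal pairs: 3

count = 3; pairs: (0,3), (1,4), (2,5)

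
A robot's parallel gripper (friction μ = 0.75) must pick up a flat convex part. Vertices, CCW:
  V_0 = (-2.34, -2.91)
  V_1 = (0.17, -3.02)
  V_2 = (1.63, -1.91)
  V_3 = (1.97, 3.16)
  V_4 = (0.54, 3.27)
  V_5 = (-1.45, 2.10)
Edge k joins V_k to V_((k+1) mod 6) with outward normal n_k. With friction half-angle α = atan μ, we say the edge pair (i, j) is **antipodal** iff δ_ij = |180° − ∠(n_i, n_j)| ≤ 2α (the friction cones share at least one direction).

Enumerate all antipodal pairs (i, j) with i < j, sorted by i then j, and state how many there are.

count = 7; pairs: (0,3), (0,4), (1,3), (1,4), (1,5), (2,4), (2,5)

α = atan 0.75 = 36.87°;  2α = 73.74°
n_0 = (-0.0438, -0.9990)
n_1 = (+0.6052, -0.7961)
n_2 = (+0.9978, -0.0669)
n_3 = (+0.0767, +0.9971)
n_4 = (-0.5068, +0.8620)
n_5 = (-0.9846, +0.1749)
  (0,1): δ = 140.25°  ·
  (0,2): δ = 91.33°  ·
  (0,3): δ = 1.89°  ✓
  (0,4): δ = 32.96°  ✓
  (0,5): δ = 82.44°  ·
  (1,2): δ = 131.08°  ·
  (1,3): δ = 41.64°  ✓
  (1,4): δ = 6.79°  ✓
  (1,5): δ = 42.68°  ✓
  (2,3): δ = 90.56°  ·
  (2,4): δ = 55.71°  ✓
  (2,5): δ = 6.24°  ✓
  (3,4): δ = 145.15°  ·
  (3,5): δ = 95.67°  ·
  (4,5): δ = 130.53°  ·
antipodal pairs: 7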